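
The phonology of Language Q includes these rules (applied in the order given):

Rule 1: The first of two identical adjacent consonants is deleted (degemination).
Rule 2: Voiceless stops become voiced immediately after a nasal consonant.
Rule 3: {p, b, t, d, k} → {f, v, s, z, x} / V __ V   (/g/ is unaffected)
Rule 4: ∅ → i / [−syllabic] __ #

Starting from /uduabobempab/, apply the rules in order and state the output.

uzuavovembabi

Rule 1 (degemination): no segment meets the environment; /uduabobempab/ is unchanged.
Rule 2 (post-nasal voicing): /p/ is a voiceless stop immediately after the nasal /m/, so it voices to [b]. /uduabobempab/ → uduabobembab.
Rule 3 (intervocalic spirantization): /d/ is a stop between vowels /u/ and /u/, so it spirantizes to the fricative [z]. /b/ is a stop between vowels /a/ and /o/, so it spirantizes to the fricative [v]. /b/ is a stop between vowels /o/ and /e/, so it spirantizes to the fricative [v]. /uduabobembab/ → uzuavovembab.
Rule 4 (final i-epenthesis): the form ends in the consonant /b/, so [i] is inserted word-finally. /uzuavovembab/ → uzuavovembabi.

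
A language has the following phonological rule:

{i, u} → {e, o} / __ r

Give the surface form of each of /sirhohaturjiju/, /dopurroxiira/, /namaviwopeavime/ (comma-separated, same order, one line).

serhohatorjiju, doporroxiera, namaviwopeavime

/sirhohaturjiju/: /i/ is a high vowel immediately before /r/, so it lowers to [e]. /u/ is a high vowel immediately before /r/, so it lowers to [o]. → [serhohatorjiju].
/dopurroxiira/: /u/ is a high vowel immediately before /r/, so it lowers to [o]. /i/ is a high vowel immediately before /r/, so it lowers to [e]. → [doporroxiera].
/namaviwopeavime/: the rule's environment is not met; surfaces unchanged as [namaviwopeavime].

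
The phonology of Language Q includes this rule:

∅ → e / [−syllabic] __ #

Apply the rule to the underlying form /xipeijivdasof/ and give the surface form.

the form ends in the consonant /f/, so [e] is inserted word-finally.
Surface form: [xipeijivdasofe].

xipeijivdasofe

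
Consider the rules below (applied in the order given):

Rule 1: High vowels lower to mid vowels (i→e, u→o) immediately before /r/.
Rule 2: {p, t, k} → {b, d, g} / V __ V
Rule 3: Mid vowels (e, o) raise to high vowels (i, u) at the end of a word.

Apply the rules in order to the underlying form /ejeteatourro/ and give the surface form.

ejedeadoorru

Rule 1 (pre-rhotic lowering): /u/ is a high vowel immediately before /r/, so it lowers to [o]. /ejeteatourro/ → ejeteatoorro.
Rule 2 (intervocalic voicing): /t/ is a voiceless stop between vowels /e/ and /e/, so it voices to [d]. /t/ is a voiceless stop between vowels /a/ and /o/, so it voices to [d]. /ejeteatoorro/ → ejedeadoorro.
Rule 3 (final vowel raising): /o/ is a mid vowel in word-final position, so it raises to [u]. /ejedeadoorro/ → ejedeadoorru.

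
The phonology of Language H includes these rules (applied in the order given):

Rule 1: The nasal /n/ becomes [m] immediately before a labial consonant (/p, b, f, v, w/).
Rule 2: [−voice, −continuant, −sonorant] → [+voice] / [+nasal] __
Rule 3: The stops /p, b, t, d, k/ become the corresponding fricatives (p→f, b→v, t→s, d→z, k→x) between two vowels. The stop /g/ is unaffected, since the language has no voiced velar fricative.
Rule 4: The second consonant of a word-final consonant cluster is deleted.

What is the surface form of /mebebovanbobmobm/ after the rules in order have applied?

Rule 1 (nasal place assimilation): /n/ precedes the labial consonant /b/, so it assimilates in place to [m]. /mebebovanbobmobm/ → mebebovambobmobm.
Rule 2 (post-nasal voicing): no segment meets the environment; /mebebovambobmobm/ is unchanged.
Rule 3 (intervocalic spirantization): /b/ is a stop between vowels /e/ and /e/, so it spirantizes to the fricative [v]. /b/ is a stop between vowels /e/ and /o/, so it spirantizes to the fricative [v]. /mebebovambobmobm/ → mevevovambobmobm.
Rule 4 (final cluster simplification): /m/ is the second consonant of a word-final cluster /bm/, so it deletes. /mevevovambobmobm/ → mevevovambobmob.

mevevovambobmob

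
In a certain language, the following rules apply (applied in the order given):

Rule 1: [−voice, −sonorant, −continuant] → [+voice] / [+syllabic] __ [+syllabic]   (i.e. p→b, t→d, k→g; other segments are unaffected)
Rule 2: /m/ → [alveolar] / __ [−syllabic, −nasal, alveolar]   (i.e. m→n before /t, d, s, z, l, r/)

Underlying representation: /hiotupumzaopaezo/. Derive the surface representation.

hiodubunzaobaezo

Rule 1 (intervocalic voicing): /t/ is a voiceless stop between vowels /o/ and /u/, so it voices to [d]. /p/ is a voiceless stop between vowels /u/ and /u/, so it voices to [b]. /p/ is a voiceless stop between vowels /o/ and /a/, so it voices to [b]. /hiotupumzaopaezo/ → hiodubumzaobaezo.
Rule 2 (nasal place assimilation): /m/ precedes the alveolar consonant /z/, so it assimilates in place to [n]. /hiodubumzaobaezo/ → hiodubunzaobaezo.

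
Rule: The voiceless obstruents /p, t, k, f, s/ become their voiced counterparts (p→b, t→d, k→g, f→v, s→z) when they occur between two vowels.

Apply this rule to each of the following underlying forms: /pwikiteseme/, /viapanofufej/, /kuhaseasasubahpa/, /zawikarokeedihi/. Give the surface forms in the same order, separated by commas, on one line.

pwigidezeme, viabanovuvej, kuhazeazazubahpa, zawigarogeedihi

/pwikiteseme/: /k/ is a voiceless obstruent between vowels /i/ and /i/, so it voices to [g]. /t/ is a voiceless obstruent between vowels /i/ and /e/, so it voices to [d]. /s/ is a voiceless obstruent between vowels /e/ and /e/, so it voices to [z]. → [pwigidezeme].
/viapanofufej/: /p/ is a voiceless obstruent between vowels /a/ and /a/, so it voices to [b]. /f/ is a voiceless obstruent between vowels /o/ and /u/, so it voices to [v]. /f/ is a voiceless obstruent between vowels /u/ and /e/, so it voices to [v]. → [viabanovuvej].
/kuhaseasasubahpa/: /s/ is a voiceless obstruent between vowels /a/ and /e/, so it voices to [z]. /s/ is a voiceless obstruent between vowels /a/ and /a/, so it voices to [z]. /s/ is a voiceless obstruent between vowels /a/ and /u/, so it voices to [z]. → [kuhazeazazubahpa].
/zawikarokeedihi/: /k/ is a voiceless obstruent between vowels /i/ and /a/, so it voices to [g]. /k/ is a voiceless obstruent between vowels /o/ and /e/, so it voices to [g]. → [zawigarogeedihi].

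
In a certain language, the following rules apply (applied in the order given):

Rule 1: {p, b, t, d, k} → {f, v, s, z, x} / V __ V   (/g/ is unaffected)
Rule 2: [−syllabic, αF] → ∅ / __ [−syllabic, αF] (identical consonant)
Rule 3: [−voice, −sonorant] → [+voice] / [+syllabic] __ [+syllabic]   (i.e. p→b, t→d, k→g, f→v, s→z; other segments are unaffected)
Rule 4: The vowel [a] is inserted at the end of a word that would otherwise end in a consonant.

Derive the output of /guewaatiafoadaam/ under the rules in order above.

Rule 1 (intervocalic spirantization): /t/ is a stop between vowels /a/ and /i/, so it spirantizes to the fricative [s]. /d/ is a stop between vowels /a/ and /a/, so it spirantizes to the fricative [z]. /guewaatiafoadaam/ → guewaasiafoazaam.
Rule 2 (degemination): no segment meets the environment; /guewaasiafoazaam/ is unchanged.
Rule 3 (intervocalic voicing): /s/ is a voiceless obstruent between vowels /a/ and /i/, so it voices to [z]. /f/ is a voiceless obstruent between vowels /a/ and /o/, so it voices to [v]. /guewaasiafoazaam/ → guewaaziavoazaam.
Rule 4 (final a-epenthesis): the form ends in the consonant /m/, so [a] is inserted word-finally. /guewaaziavoazaam/ → guewaaziavoazaama.

guewaaziavoazaama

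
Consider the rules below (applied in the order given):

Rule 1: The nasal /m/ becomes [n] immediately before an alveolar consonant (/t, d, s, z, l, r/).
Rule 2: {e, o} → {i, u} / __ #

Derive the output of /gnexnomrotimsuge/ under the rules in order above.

gnexnonrotinsugi

Rule 1 (nasal place assimilation): /m/ precedes the alveolar consonant /r/, so it assimilates in place to [n]. /m/ precedes the alveolar consonant /s/, so it assimilates in place to [n]. /gnexnomrotimsuge/ → gnexnonrotinsuge.
Rule 2 (final vowel raising): /e/ is a mid vowel in word-final position, so it raises to [i]. /gnexnonrotinsuge/ → gnexnonrotinsugi.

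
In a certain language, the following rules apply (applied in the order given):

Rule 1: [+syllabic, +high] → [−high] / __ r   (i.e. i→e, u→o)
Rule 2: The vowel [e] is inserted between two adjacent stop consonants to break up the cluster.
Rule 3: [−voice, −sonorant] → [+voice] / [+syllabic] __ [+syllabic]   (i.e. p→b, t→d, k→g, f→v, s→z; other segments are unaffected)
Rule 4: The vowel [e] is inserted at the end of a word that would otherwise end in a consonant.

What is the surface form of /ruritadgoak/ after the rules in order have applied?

Rule 1 (pre-rhotic lowering): /u/ is a high vowel immediately before /r/, so it lowers to [o]. /ruritadgoak/ → roritadgoak.
Rule 2 (stop-cluster e-epenthesis): /d/ and /g/ form a stop–stop cluster, so [e] is inserted between them. /roritadgoak/ → roritadegoak.
Rule 3 (intervocalic voicing): /t/ is a voiceless obstruent between vowels /i/ and /a/, so it voices to [d]. /roritadegoak/ → roridadegoak.
Rule 4 (final e-epenthesis): the form ends in the consonant /k/, so [e] is inserted word-finally. /roridadegoak/ → roridadegoake.

roridadegoake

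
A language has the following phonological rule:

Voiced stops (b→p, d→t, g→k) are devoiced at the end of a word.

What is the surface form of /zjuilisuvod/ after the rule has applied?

zjuilisuvot

/d/ is a voiced stop in word-final position, so it devoices to [t].
Surface form: [zjuilisuvot].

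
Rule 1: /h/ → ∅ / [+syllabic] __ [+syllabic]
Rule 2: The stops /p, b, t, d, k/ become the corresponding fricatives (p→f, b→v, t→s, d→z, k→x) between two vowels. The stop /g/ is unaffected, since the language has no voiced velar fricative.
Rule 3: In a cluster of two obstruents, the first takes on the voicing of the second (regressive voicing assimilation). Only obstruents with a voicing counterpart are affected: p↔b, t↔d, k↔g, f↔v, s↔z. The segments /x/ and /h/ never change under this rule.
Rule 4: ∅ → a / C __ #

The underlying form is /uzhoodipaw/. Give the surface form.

ushoozifawa

Rule 1 (intervocalic h-deletion): no segment meets the environment; /uzhoodipaw/ is unchanged.
Rule 2 (intervocalic spirantization): /d/ is a stop between vowels /o/ and /i/, so it spirantizes to the fricative [z]. /p/ is a stop between vowels /i/ and /a/, so it spirantizes to the fricative [f]. /uzhoodipaw/ → uzhoozifaw.
Rule 3 (regressive voicing assimilation): /z/ precedes the voiceless obstruent /h/, so it devoices to [s] by assimilation. /uzhoozifaw/ → ushoozifaw.
Rule 4 (final a-epenthesis): the form ends in the consonant /w/, so [a] is inserted word-finally. /ushoozifaw/ → ushoozifawa.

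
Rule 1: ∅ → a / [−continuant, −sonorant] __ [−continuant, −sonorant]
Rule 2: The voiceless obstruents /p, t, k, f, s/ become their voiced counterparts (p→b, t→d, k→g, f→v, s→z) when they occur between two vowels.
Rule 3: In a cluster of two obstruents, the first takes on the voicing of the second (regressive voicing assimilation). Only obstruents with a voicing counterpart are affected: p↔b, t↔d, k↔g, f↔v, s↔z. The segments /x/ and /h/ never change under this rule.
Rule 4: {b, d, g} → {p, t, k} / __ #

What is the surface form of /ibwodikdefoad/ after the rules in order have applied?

ibwodigadevoat

Rule 1 (stop-cluster a-epenthesis): /k/ and /d/ form a stop–stop cluster, so [a] is inserted between them. /ibwodikdefoad/ → ibwodikadefoad.
Rule 2 (intervocalic voicing): /k/ is a voiceless obstruent between vowels /i/ and /a/, so it voices to [g]. /f/ is a voiceless obstruent between vowels /e/ and /o/, so it voices to [v]. /ibwodikadefoad/ → ibwodigadevoad.
Rule 3 (regressive voicing assimilation): no segment meets the environment; /ibwodigadevoad/ is unchanged.
Rule 4 (final devoicing): /d/ is a voiced stop in word-final position, so it devoices to [t]. /ibwodigadevoad/ → ibwodigadevoat.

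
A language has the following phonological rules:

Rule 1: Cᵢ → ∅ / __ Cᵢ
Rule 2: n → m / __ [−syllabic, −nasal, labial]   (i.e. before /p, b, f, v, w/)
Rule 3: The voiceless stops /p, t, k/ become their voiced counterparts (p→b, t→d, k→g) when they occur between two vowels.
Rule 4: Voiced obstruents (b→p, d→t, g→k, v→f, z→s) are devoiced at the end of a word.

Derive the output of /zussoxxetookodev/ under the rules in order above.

Rule 1 (degemination): /ss/ is a geminate; the first /s/ deletes. /xx/ is a geminate; the first /x/ deletes. /zussoxxetookodev/ → zusoxetookodev.
Rule 2 (nasal place assimilation): no segment meets the environment; /zusoxetookodev/ is unchanged.
Rule 3 (intervocalic voicing): /t/ is a voiceless stop between vowels /e/ and /o/, so it voices to [d]. /k/ is a voiceless stop between vowels /o/ and /o/, so it voices to [g]. /zusoxetookodev/ → zusoxedoogodev.
Rule 4 (final devoicing): /v/ is a voiced obstruent in word-final position, so it devoices to [f]. /zusoxedoogodev/ → zusoxedoogodef.

zusoxedoogodef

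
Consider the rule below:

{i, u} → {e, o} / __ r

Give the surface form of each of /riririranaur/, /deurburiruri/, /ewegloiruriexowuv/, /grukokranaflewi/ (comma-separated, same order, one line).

/riririranaur/: /i/ is a high vowel immediately before /r/, so it lowers to [e]. /i/ is a high vowel immediately before /r/, so it lowers to [e]. /i/ is a high vowel immediately before /r/, so it lowers to [e]. /u/ is a high vowel immediately before /r/, so it lowers to [o]. → [rerereranaor].
/deurburiruri/: /u/ is a high vowel immediately before /r/, so it lowers to [o]. /u/ is a high vowel immediately before /r/, so it lowers to [o]. /i/ is a high vowel immediately before /r/, so it lowers to [e]. /u/ is a high vowel immediately before /r/, so it lowers to [o]. → [deorborerori].
/ewegloiruriexowuv/: /i/ is a high vowel immediately before /r/, so it lowers to [e]. /u/ is a high vowel immediately before /r/, so it lowers to [o]. → [ewegloeroriexowuv].
/grukokranaflewi/: the rule's environment is not met; surfaces unchanged as [grukokranaflewi].

rerereranaor, deorborerori, ewegloeroriexowuv, grukokranaflewi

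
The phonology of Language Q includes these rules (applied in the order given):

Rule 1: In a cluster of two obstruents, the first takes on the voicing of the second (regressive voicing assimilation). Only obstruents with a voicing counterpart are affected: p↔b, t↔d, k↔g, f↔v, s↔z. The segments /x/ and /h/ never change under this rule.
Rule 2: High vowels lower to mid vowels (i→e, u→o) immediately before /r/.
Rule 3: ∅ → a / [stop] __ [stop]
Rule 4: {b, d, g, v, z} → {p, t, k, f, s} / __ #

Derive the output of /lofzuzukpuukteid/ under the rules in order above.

Rule 1 (regressive voicing assimilation): /f/ precedes the voiced obstruent /z/, so it voices to [v] by assimilation. /lofzuzukpuukteid/ → lovzuzukpuukteid.
Rule 2 (pre-rhotic lowering): no segment meets the environment; /lovzuzukpuukteid/ is unchanged.
Rule 3 (stop-cluster a-epenthesis): /k/ and /p/ form a stop–stop cluster, so [a] is inserted between them. /k/ and /t/ form a stop–stop cluster, so [a] is inserted between them. /lovzuzukpuukteid/ → lovzuzukapuukateid.
Rule 4 (final devoicing): /d/ is a voiced obstruent in word-final position, so it devoices to [t]. /lovzuzukapuukateid/ → lovzuzukapuukateit.

lovzuzukapuukateit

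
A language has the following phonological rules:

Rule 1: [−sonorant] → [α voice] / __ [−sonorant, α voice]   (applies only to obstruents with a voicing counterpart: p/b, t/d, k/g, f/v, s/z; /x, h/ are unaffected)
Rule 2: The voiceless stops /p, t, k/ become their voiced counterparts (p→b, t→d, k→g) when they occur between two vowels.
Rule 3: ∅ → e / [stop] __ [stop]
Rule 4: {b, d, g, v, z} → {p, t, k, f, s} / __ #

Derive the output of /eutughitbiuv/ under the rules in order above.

Rule 1 (regressive voicing assimilation): /g/ precedes the voiceless obstruent /h/, so it devoices to [k] by assimilation. /t/ precedes the voiced obstruent /b/, so it voices to [d] by assimilation. /eutughitbiuv/ → eutukhidbiuv.
Rule 2 (intervocalic voicing): /t/ is a voiceless stop between vowels /u/ and /u/, so it voices to [d]. /eutukhidbiuv/ → eudukhidbiuv.
Rule 3 (stop-cluster e-epenthesis): /d/ and /b/ form a stop–stop cluster, so [e] is inserted between them. /eudukhidbiuv/ → eudukhidebiuv.
Rule 4 (final devoicing): /v/ is a voiced obstruent in word-final position, so it devoices to [f]. /eudukhidebiuv/ → eudukhidebiuf.

eudukhidebiuf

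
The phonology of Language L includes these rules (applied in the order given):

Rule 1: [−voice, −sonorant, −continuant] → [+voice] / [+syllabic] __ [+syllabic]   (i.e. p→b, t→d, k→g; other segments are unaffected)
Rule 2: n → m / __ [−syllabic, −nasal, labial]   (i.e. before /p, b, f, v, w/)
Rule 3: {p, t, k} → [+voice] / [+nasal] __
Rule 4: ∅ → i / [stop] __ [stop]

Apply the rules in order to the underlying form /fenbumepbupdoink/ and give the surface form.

fembumepibupidoing

Rule 1 (intervocalic voicing): no segment meets the environment; /fenbumepbupdoink/ is unchanged.
Rule 2 (nasal place assimilation): /n/ precedes the labial consonant /b/, so it assimilates in place to [m]. /fenbumepbupdoink/ → fembumepbupdoink.
Rule 3 (post-nasal voicing): /k/ is a voiceless stop immediately after the nasal /n/, so it voices to [g]. /fembumepbupdoink/ → fembumepbupdoing.
Rule 4 (stop-cluster i-epenthesis): /p/ and /b/ form a stop–stop cluster, so [i] is inserted between them. /p/ and /d/ form a stop–stop cluster, so [i] is inserted between them. /fembumepbupdoing/ → fembumepibupidoing.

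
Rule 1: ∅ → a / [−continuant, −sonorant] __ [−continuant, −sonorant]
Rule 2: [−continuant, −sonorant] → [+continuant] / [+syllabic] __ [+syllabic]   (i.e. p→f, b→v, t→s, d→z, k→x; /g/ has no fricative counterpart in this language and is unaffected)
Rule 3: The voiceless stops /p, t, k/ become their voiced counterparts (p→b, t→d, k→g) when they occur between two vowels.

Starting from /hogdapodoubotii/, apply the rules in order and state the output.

hogazafozouvosii

Rule 1 (stop-cluster a-epenthesis): /g/ and /d/ form a stop–stop cluster, so [a] is inserted between them. /hogdapodoubotii/ → hogadapodoubotii.
Rule 2 (intervocalic spirantization): /d/ is a stop between vowels /a/ and /a/, so it spirantizes to the fricative [z]. /p/ is a stop between vowels /a/ and /o/, so it spirantizes to the fricative [f]. /d/ is a stop between vowels /o/ and /o/, so it spirantizes to the fricative [z]. /b/ is a stop between vowels /u/ and /o/, so it spirantizes to the fricative [v]. /t/ is a stop between vowels /o/ and /i/, so it spirantizes to the fricative [s]. /hogadapodoubotii/ → hogazafozouvosii.
Rule 3 (intervocalic voicing): no segment meets the environment; /hogazafozouvosii/ is unchanged.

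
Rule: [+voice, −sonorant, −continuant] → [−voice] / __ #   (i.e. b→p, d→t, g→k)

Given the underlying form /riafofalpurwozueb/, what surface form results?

riafofalpurwozuep

/b/ is a voiced stop in word-final position, so it devoices to [p].
Surface form: [riafofalpurwozuep].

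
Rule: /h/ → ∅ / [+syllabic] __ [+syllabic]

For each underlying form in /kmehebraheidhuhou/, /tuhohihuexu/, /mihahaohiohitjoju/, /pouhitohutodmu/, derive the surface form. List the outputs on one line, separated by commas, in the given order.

kmeebraeidhuou, tuoiuexu, miaaoioitjoju, pouitoutodmu

/kmehebraheidhuhou/: /h/ occurs between vowels /e/ and /e/, so it deletes. /h/ occurs between vowels /a/ and /e/, so it deletes. /h/ occurs between vowels /u/ and /o/, so it deletes. → [kmeebraeidhuou].
/tuhohihuexu/: /h/ occurs between vowels /u/ and /o/, so it deletes. /h/ occurs between vowels /o/ and /i/, so it deletes. /h/ occurs between vowels /i/ and /u/, so it deletes. → [tuoiuexu].
/mihahaohiohitjoju/: /h/ occurs between vowels /i/ and /a/, so it deletes. /h/ occurs between vowels /a/ and /a/, so it deletes. /h/ occurs between vowels /o/ and /i/, so it deletes. /h/ occurs between vowels /o/ and /i/, so it deletes. → [miaaoioitjoju].
/pouhitohutodmu/: /h/ occurs between vowels /u/ and /i/, so it deletes. /h/ occurs between vowels /o/ and /u/, so it deletes. → [pouitoutodmu].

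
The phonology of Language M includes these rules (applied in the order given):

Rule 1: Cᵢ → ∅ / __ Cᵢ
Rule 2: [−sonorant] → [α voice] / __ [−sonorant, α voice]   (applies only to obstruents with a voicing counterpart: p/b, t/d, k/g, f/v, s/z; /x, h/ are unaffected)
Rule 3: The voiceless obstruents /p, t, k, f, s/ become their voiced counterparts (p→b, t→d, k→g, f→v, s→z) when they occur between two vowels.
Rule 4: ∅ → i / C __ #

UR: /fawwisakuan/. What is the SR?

Rule 1 (degemination): /ww/ is a geminate; the first /w/ deletes. /fawwisakuan/ → fawisakuan.
Rule 2 (regressive voicing assimilation): no segment meets the environment; /fawisakuan/ is unchanged.
Rule 3 (intervocalic voicing): /s/ is a voiceless obstruent between vowels /i/ and /a/, so it voices to [z]. /k/ is a voiceless obstruent between vowels /a/ and /u/, so it voices to [g]. /fawisakuan/ → fawizaguan.
Rule 4 (final i-epenthesis): the form ends in the consonant /n/, so [i] is inserted word-finally. /fawizaguan/ → fawizaguani.

fawizaguani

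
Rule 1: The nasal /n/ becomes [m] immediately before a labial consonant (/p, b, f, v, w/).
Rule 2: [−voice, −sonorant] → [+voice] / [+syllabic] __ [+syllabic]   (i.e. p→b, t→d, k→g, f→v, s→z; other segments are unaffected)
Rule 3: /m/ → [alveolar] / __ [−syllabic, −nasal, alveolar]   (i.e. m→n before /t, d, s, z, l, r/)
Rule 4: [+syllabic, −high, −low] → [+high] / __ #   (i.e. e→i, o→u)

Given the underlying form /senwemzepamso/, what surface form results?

Rule 1 (nasal place assimilation): /n/ precedes the labial consonant /w/, so it assimilates in place to [m]. /senwemzepamso/ → semwemzepamso.
Rule 2 (intervocalic voicing): /p/ is a voiceless obstruent between vowels /e/ and /a/, so it voices to [b]. /semwemzepamso/ → semwemzebamso.
Rule 3 (nasal place assimilation): /m/ precedes the alveolar consonant /z/, so it assimilates in place to [n]. /m/ precedes the alveolar consonant /s/, so it assimilates in place to [n]. /semwemzebamso/ → semwenzebanso.
Rule 4 (final vowel raising): /o/ is a mid vowel in word-final position, so it raises to [u]. /semwenzebanso/ → semwenzebansu.

semwenzebansu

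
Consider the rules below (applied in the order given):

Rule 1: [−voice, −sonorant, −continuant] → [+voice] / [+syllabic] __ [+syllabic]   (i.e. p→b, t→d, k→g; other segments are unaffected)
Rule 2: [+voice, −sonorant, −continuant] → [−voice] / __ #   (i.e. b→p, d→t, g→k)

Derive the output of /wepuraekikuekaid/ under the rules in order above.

Rule 1 (intervocalic voicing): /p/ is a voiceless stop between vowels /e/ and /u/, so it voices to [b]. /k/ is a voiceless stop between vowels /e/ and /i/, so it voices to [g]. /k/ is a voiceless stop between vowels /i/ and /u/, so it voices to [g]. /k/ is a voiceless stop between vowels /e/ and /a/, so it voices to [g]. /wepuraekikuekaid/ → weburaegiguegaid.
Rule 2 (final devoicing): /d/ is a voiced stop in word-final position, so it devoices to [t]. /weburaegiguegaid/ → weburaegiguegait.

weburaegiguegait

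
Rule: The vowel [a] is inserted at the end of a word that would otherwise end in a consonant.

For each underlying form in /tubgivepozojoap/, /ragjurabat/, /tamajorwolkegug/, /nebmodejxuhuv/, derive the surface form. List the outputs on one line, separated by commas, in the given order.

/tubgivepozojoap/: the form ends in the consonant /p/, so [a] is inserted word-finally. → [tubgivepozojoapa].
/ragjurabat/: the form ends in the consonant /t/, so [a] is inserted word-finally. → [ragjurabata].
/tamajorwolkegug/: the form ends in the consonant /g/, so [a] is inserted word-finally. → [tamajorwolkeguga].
/nebmodejxuhuv/: the form ends in the consonant /v/, so [a] is inserted word-finally. → [nebmodejxuhuva].

tubgivepozojoapa, ragjurabata, tamajorwolkeguga, nebmodejxuhuva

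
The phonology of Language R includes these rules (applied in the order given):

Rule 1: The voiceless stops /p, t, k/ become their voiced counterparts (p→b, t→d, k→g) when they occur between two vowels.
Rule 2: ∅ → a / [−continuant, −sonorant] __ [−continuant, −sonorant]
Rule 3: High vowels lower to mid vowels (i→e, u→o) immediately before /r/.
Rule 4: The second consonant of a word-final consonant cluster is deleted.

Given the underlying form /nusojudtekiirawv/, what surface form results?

nusojudategieraw

Rule 1 (intervocalic voicing): /k/ is a voiceless stop between vowels /e/ and /i/, so it voices to [g]. /nusojudtekiirawv/ → nusojudtegiirawv.
Rule 2 (stop-cluster a-epenthesis): /d/ and /t/ form a stop–stop cluster, so [a] is inserted between them. /nusojudtegiirawv/ → nusojudategiirawv.
Rule 3 (pre-rhotic lowering): /i/ is a high vowel immediately before /r/, so it lowers to [e]. /nusojudategiirawv/ → nusojudategierawv.
Rule 4 (final cluster simplification): /v/ is the second consonant of a word-final cluster /wv/, so it deletes. /nusojudategierawv/ → nusojudategieraw.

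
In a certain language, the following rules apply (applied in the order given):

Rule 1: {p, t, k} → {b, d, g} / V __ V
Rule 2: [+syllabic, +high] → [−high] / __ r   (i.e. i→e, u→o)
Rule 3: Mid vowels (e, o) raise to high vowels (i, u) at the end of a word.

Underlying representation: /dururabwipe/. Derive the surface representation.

dororabwibi

Rule 1 (intervocalic voicing): /p/ is a voiceless stop between vowels /i/ and /e/, so it voices to [b]. /dururabwipe/ → dururabwibe.
Rule 2 (pre-rhotic lowering): /u/ is a high vowel immediately before /r/, so it lowers to [o]. /u/ is a high vowel immediately before /r/, so it lowers to [o]. /dururabwibe/ → dororabwibe.
Rule 3 (final vowel raising): /e/ is a mid vowel in word-final position, so it raises to [i]. /dororabwibe/ → dororabwibi.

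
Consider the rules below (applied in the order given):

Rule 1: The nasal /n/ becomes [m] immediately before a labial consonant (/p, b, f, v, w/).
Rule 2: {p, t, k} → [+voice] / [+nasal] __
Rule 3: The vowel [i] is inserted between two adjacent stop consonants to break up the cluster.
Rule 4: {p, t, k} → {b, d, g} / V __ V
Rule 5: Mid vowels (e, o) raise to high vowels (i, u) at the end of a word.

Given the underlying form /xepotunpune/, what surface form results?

Rule 1 (nasal place assimilation): /n/ precedes the labial consonant /p/, so it assimilates in place to [m]. /xepotunpune/ → xepotumpune.
Rule 2 (post-nasal voicing): /p/ is a voiceless stop immediately after the nasal /m/, so it voices to [b]. /xepotumpune/ → xepotumbune.
Rule 3 (stop-cluster i-epenthesis): no segment meets the environment; /xepotumbune/ is unchanged.
Rule 4 (intervocalic voicing): /p/ is a voiceless stop between vowels /e/ and /o/, so it voices to [b]. /t/ is a voiceless stop between vowels /o/ and /u/, so it voices to [d]. /xepotumbune/ → xebodumbune.
Rule 5 (final vowel raising): /e/ is a mid vowel in word-final position, so it raises to [i]. /xebodumbune/ → xebodumbuni.

xebodumbuni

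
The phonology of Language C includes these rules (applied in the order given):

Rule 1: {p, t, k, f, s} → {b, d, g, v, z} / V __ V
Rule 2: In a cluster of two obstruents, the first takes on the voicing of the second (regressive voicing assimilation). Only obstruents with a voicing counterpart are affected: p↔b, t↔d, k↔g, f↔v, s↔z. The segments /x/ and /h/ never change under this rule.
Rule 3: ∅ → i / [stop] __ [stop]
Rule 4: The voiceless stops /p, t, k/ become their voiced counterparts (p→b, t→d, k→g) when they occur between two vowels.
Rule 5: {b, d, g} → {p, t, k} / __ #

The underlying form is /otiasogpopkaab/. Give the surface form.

Rule 1 (intervocalic voicing): /t/ is a voiceless obstruent between vowels /o/ and /i/, so it voices to [d]. /s/ is a voiceless obstruent between vowels /a/ and /o/, so it voices to [z]. /otiasogpopkaab/ → odiazogpopkaab.
Rule 2 (regressive voicing assimilation): /g/ precedes the voiceless obstruent /p/, so it devoices to [k] by assimilation. /odiazogpopkaab/ → odiazokpopkaab.
Rule 3 (stop-cluster i-epenthesis): /k/ and /p/ form a stop–stop cluster, so [i] is inserted between them. /p/ and /k/ form a stop–stop cluster, so [i] is inserted between them. /odiazokpopkaab/ → odiazokipopikaab.
Rule 4 (intervocalic voicing): /k/ is a voiceless stop between vowels /o/ and /i/, so it voices to [g]. /p/ is a voiceless stop between vowels /i/ and /o/, so it voices to [b]. /p/ is a voiceless stop between vowels /o/ and /i/, so it voices to [b]. /k/ is a voiceless stop between vowels /i/ and /a/, so it voices to [g]. /odiazokipopikaab/ → odiazogibobigaab.
Rule 5 (final devoicing): /b/ is a voiced stop in word-final position, so it devoices to [p]. /odiazogibobigaab/ → odiazogibobigaap.

odiazogibobigaap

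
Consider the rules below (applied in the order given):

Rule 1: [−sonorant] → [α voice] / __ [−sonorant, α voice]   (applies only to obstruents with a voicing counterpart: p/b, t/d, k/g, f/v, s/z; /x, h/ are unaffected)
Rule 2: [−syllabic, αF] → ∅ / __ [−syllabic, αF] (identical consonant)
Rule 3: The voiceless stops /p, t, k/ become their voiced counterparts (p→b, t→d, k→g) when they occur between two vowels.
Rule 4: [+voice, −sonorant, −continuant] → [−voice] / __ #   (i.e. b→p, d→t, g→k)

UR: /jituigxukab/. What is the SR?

Rule 1 (regressive voicing assimilation): /g/ precedes the voiceless obstruent /x/, so it devoices to [k] by assimilation. /jituigxukab/ → jituikxukab.
Rule 2 (degemination): no segment meets the environment; /jituikxukab/ is unchanged.
Rule 3 (intervocalic voicing): /t/ is a voiceless stop between vowels /i/ and /u/, so it voices to [d]. /k/ is a voiceless stop between vowels /u/ and /a/, so it voices to [g]. /jituikxukab/ → jiduikxugab.
Rule 4 (final devoicing): /b/ is a voiced stop in word-final position, so it devoices to [p]. /jiduikxugab/ → jiduikxugap.

jiduikxugap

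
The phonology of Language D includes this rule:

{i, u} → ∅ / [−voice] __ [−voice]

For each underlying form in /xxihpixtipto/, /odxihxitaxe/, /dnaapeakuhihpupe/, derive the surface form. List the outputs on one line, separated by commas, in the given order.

/xxihpixtipto/: /i/ is a high vowel flanked by voiceless consonants /x/ and /h/, so it deletes. /i/ is a high vowel flanked by voiceless consonants /p/ and /x/, so it deletes. /i/ is a high vowel flanked by voiceless consonants /t/ and /p/, so it deletes. → [xxhpxtpto].
/odxihxitaxe/: /i/ is a high vowel flanked by voiceless consonants /x/ and /h/, so it deletes. /i/ is a high vowel flanked by voiceless consonants /x/ and /t/, so it deletes. → [odxhxtaxe].
/dnaapeakuhihpupe/: /u/ is a high vowel flanked by voiceless consonants /k/ and /h/, so it deletes. /i/ is a high vowel flanked by voiceless consonants /h/ and /h/, so it deletes. /u/ is a high vowel flanked by voiceless consonants /p/ and /p/, so it deletes. → [dnaapeakhhppe].

xxhpxtpto, odxhxtaxe, dnaapeakhhppe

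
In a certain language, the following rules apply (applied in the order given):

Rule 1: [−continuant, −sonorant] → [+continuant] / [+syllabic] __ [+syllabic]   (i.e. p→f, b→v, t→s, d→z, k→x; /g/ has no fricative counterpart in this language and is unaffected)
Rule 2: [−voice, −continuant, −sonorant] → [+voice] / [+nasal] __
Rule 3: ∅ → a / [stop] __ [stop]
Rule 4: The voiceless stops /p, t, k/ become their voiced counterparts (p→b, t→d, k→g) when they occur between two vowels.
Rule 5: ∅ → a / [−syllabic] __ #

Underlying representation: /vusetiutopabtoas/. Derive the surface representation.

Rule 1 (intervocalic spirantization): /t/ is a stop between vowels /e/ and /i/, so it spirantizes to the fricative [s]. /t/ is a stop between vowels /u/ and /o/, so it spirantizes to the fricative [s]. /p/ is a stop between vowels /o/ and /a/, so it spirantizes to the fricative [f]. /vusetiutopabtoas/ → vusesiusofabtoas.
Rule 2 (post-nasal voicing): no segment meets the environment; /vusesiusofabtoas/ is unchanged.
Rule 3 (stop-cluster a-epenthesis): /b/ and /t/ form a stop–stop cluster, so [a] is inserted between them. /vusesiusofabtoas/ → vusesiusofabatoas.
Rule 4 (intervocalic voicing): /t/ is a voiceless stop between vowels /a/ and /o/, so it voices to [d]. /vusesiusofabatoas/ → vusesiusofabadoas.
Rule 5 (final a-epenthesis): the form ends in the consonant /s/, so [a] is inserted word-finally. /vusesiusofabadoas/ → vusesiusofabadoasa.

vusesiusofabadoasa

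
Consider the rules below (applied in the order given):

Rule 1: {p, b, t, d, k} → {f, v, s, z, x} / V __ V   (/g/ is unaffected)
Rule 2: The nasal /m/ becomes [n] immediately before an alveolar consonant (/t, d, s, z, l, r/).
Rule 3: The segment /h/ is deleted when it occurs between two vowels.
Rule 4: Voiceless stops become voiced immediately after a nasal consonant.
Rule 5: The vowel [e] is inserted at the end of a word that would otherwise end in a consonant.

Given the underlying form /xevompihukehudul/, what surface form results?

Rule 1 (intervocalic spirantization): /k/ is a stop between vowels /u/ and /e/, so it spirantizes to the fricative [x]. /d/ is a stop between vowels /u/ and /u/, so it spirantizes to the fricative [z]. /xevompihukehudul/ → xevompihuxehuzul.
Rule 2 (nasal place assimilation): no segment meets the environment; /xevompihuxehuzul/ is unchanged.
Rule 3 (intervocalic h-deletion): /h/ occurs between vowels /i/ and /u/, so it deletes. /h/ occurs between vowels /e/ and /u/, so it deletes. /xevompihuxehuzul/ → xevompiuxeuzul.
Rule 4 (post-nasal voicing): /p/ is a voiceless stop immediately after the nasal /m/, so it voices to [b]. /xevompiuxeuzul/ → xevombiuxeuzul.
Rule 5 (final e-epenthesis): the form ends in the consonant /l/, so [e] is inserted word-finally. /xevombiuxeuzul/ → xevombiuxeuzule.

xevombiuxeuzule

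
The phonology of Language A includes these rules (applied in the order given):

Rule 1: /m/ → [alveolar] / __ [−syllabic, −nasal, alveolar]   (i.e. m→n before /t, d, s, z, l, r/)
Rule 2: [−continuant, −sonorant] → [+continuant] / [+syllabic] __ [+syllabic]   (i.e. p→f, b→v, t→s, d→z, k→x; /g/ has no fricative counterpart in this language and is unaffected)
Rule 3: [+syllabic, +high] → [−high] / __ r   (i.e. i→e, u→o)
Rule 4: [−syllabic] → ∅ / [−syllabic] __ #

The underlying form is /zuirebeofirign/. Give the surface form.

Rule 1 (nasal place assimilation): no segment meets the environment; /zuirebeofirign/ is unchanged.
Rule 2 (intervocalic spirantization): /b/ is a stop between vowels /e/ and /e/, so it spirantizes to the fricative [v]. /zuirebeofirign/ → zuireveofirign.
Rule 3 (pre-rhotic lowering): /i/ is a high vowel immediately before /r/, so it lowers to [e]. /i/ is a high vowel immediately before /r/, so it lowers to [e]. /zuireveofirign/ → zuereveoferign.
Rule 4 (final cluster simplification): /n/ is the second consonant of a word-final cluster /gn/, so it deletes. /zuereveoferign/ → zuereveoferig.

zuereveoferig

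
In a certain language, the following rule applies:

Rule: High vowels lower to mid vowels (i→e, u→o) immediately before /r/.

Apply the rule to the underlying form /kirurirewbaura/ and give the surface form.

/i/ is a high vowel immediately before /r/, so it lowers to [e].
/u/ is a high vowel immediately before /r/, so it lowers to [o].
/i/ is a high vowel immediately before /r/, so it lowers to [e].
/u/ is a high vowel immediately before /r/, so it lowers to [o].
Surface form: [kerorerewbaora].

kerorerewbaora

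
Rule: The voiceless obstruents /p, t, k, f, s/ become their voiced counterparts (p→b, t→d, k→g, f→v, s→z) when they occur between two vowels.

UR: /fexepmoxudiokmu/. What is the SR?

fexepmoxudiokmu

No segment of /fexepmoxudiokmu/ meets the structural description of the rule, so the form surfaces unchanged.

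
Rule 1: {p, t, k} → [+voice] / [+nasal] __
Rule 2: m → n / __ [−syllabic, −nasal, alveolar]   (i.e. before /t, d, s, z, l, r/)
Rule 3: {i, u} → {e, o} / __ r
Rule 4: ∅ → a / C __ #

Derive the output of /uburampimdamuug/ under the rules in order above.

uborambindamuuga

Rule 1 (post-nasal voicing): /p/ is a voiceless stop immediately after the nasal /m/, so it voices to [b]. /uburampimdamuug/ → uburambimdamuug.
Rule 2 (nasal place assimilation): /m/ precedes the alveolar consonant /d/, so it assimilates in place to [n]. /uburambimdamuug/ → uburambindamuug.
Rule 3 (pre-rhotic lowering): /u/ is a high vowel immediately before /r/, so it lowers to [o]. /uburambindamuug/ → uborambindamuug.
Rule 4 (final a-epenthesis): the form ends in the consonant /g/, so [a] is inserted word-finally. /uborambindamuug/ → uborambindamuuga.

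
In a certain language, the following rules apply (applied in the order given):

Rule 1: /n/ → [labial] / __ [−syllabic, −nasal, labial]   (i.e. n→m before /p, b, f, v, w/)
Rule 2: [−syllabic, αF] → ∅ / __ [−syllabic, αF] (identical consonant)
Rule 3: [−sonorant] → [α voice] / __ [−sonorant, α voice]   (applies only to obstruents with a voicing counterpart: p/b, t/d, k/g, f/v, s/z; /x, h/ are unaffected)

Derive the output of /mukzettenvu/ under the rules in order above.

mugzetemvu

Rule 1 (nasal place assimilation): /n/ precedes the labial consonant /v/, so it assimilates in place to [m]. /mukzettenvu/ → mukzettemvu.
Rule 2 (degemination): /tt/ is a geminate; the first /t/ deletes. /mukzettemvu/ → mukzetemvu.
Rule 3 (regressive voicing assimilation): /k/ precedes the voiced obstruent /z/, so it voices to [g] by assimilation. /mukzetemvu/ → mugzetemvu.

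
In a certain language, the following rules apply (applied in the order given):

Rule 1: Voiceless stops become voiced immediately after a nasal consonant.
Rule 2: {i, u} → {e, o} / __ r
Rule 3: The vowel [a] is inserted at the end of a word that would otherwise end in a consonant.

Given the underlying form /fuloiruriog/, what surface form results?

fuloerorioga

Rule 1 (post-nasal voicing): no segment meets the environment; /fuloiruriog/ is unchanged.
Rule 2 (pre-rhotic lowering): /i/ is a high vowel immediately before /r/, so it lowers to [e]. /u/ is a high vowel immediately before /r/, so it lowers to [o]. /fuloiruriog/ → fuloeroriog.
Rule 3 (final a-epenthesis): the form ends in the consonant /g/, so [a] is inserted word-finally. /fuloeroriog/ → fuloerorioga.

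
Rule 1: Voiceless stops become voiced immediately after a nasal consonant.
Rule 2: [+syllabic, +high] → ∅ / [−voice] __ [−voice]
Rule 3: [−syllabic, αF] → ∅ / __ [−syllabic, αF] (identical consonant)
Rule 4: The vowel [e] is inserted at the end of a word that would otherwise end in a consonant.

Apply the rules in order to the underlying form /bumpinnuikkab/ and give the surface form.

Rule 1 (post-nasal voicing): /p/ is a voiceless stop immediately after the nasal /m/, so it voices to [b]. /bumpinnuikkab/ → bumbinnuikkab.
Rule 2 (high vowel syncope): no segment meets the environment; /bumbinnuikkab/ is unchanged.
Rule 3 (degemination): /nn/ is a geminate; the first /n/ deletes. /kk/ is a geminate; the first /k/ deletes. /bumbinnuikkab/ → bumbinuikab.
Rule 4 (final e-epenthesis): the form ends in the consonant /b/, so [e] is inserted word-finally. /bumbinuikab/ → bumbinuikabe.

bumbinuikabe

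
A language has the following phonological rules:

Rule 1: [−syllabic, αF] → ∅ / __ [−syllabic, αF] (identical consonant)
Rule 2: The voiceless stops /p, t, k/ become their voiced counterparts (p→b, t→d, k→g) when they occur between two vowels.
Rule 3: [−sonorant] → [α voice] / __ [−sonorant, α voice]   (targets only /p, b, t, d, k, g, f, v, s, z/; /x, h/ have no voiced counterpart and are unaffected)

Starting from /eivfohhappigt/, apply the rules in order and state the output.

eiffohabikt

Rule 1 (degemination): /hh/ is a geminate; the first /h/ deletes. /pp/ is a geminate; the first /p/ deletes. /eivfohhappigt/ → eivfohapigt.
Rule 2 (intervocalic voicing): /p/ is a voiceless stop between vowels /a/ and /i/, so it voices to [b]. /eivfohapigt/ → eivfohabigt.
Rule 3 (regressive voicing assimilation): /v/ precedes the voiceless obstruent /f/, so it devoices to [f] by assimilation. /g/ precedes the voiceless obstruent /t/, so it devoices to [k] by assimilation. /eivfohabigt/ → eiffohabikt.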